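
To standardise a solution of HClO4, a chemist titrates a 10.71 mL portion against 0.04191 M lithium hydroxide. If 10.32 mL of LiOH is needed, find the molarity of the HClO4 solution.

0.0404 M

n(LiOH) delivered = 0.04191 x 0.01032 = 0.0004325 mol.
For a 1:1 reaction, n(HClO4) = 0.0004325 mol.
[HClO4] = 0.0004325 mol / 0.01071 L = 0.0404 M.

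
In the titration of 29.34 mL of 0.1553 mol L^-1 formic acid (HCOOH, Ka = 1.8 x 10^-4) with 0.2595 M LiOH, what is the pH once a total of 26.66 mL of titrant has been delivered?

12.63

n(acid) = 0.1553 x 0.02934 = 0.004557 mol; n(LiOH) added = 0.2595 x 0.02666 = 0.006918 mol.
Base is in excess by 0.006918 - 0.004557 = 0.002362 mol in a total volume of 0.05600 L.
[OH^-] = 0.002362/0.05600 = 0.04217 M, so pOH = 1.37 and pH = 14.00 - 1.37 = 12.63.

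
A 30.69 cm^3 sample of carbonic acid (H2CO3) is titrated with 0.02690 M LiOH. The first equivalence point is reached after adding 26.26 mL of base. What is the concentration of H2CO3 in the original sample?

n(LiOH) = 0.02690 x 0.02626 = 0.0007064 mol.
At the first equivalence point, 1 mol OH^- react per mol H2CO3, so n(H2CO3) = 0.0007064 / 1 = 0.0007064 mol.
[H2CO3] = 0.0007064 / 0.03069 L = 0.0230 M.

0.0230 M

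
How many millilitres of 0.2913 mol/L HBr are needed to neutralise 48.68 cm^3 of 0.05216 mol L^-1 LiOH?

8.72 mL

n(LiOH) = 0.05216 mol/L x 0.04868 L = 0.002539 mol.
At equivalence n(HBr) = n(LiOH) = 0.002539 mol.
V(HBr) = 0.002539 / 0.2913 = 0.008717 L = 8.72 mL.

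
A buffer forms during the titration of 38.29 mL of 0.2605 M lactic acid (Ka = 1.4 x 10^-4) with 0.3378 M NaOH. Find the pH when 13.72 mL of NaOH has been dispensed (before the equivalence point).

3.79

Initial n(HC3H5O3) = 0.2605 x 0.03829 = 0.009975 mol.
n(NaOH) added = 0.3378 x 0.01372 = 0.004635 mol, converting that many moles of HC3H5O3 to C3H5O3-.
Remaining n(HC3H5O3) = 0.005340 mol; n(C3H5O3-) = 0.004635 mol.
By Henderson-Hasselbalch, pH = pKa + log([A^-]/[HA]) = 3.85 + log(0.004635/0.005340) = 3.85 + (-0.06) = 3.79.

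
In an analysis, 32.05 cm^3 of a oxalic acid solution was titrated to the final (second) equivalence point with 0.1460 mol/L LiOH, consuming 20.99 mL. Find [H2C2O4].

n(LiOH) = 0.1460 x 0.02099 = 0.003065 mol.
At the final (second) equivalence point, 2 mol OH^- react per mol H2C2O4, so n(H2C2O4) = 0.003065 / 2 = 0.001532 mol.
[H2C2O4] = 0.001532 / 0.03205 L = 0.0478 M.

0.0478 M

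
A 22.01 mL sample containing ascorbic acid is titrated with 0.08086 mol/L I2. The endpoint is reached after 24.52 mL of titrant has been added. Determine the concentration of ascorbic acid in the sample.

n(I2) = 0.08086 x 0.02452 = 0.001983 mol.
From the balanced equation, 1 mol I2 reacts with 1 mol ascorbic acid, so n(ascorbic acid) = 0.001983 x 1/1 = 0.001983 mol.
[ascorbic acid] = 0.001983 / 0.02201 L = 0.0901 M.

0.0901 M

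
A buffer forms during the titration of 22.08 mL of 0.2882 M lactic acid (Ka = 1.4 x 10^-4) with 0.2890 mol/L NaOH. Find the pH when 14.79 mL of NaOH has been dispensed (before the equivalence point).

4.16

Initial n(HC3H5O3) = 0.2882 x 0.02208 = 0.006363 mol.
n(NaOH) added = 0.2890 x 0.01479 = 0.004274 mol, converting that many moles of HC3H5O3 to C3H5O3-.
Remaining n(HC3H5O3) = 0.002089 mol; n(C3H5O3-) = 0.004274 mol.
By Henderson-Hasselbalch, pH = pKa + log([A^-]/[HA]) = 3.85 + log(0.004274/0.002089) = 3.85 + (+0.31) = 4.16.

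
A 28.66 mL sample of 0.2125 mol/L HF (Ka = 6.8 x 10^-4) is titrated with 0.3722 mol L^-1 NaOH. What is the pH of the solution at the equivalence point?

8.15

n(HF) = 0.2125 x 0.02866 = 0.006090 mol; V(NaOH) at equivalence = 0.006090/0.3722 = 0.01636 L.
At equivalence all the acid is converted to F-; total volume = 0.02866 + 0.01636 = 0.04502 L, so [F-] = 0.006090/0.04502 = 0.1353 M.
Kb = Kw/Ka = 1.0e-14 / 6.8 x 10^-4 = 1.47e-11.
[OH^-] = sqrt(Kb x [F-]) = sqrt(1.47e-11 x 0.1353) = 1.41e-6 M.
pOH = 5.85, so pH = 14.00 - 5.85 = 8.15.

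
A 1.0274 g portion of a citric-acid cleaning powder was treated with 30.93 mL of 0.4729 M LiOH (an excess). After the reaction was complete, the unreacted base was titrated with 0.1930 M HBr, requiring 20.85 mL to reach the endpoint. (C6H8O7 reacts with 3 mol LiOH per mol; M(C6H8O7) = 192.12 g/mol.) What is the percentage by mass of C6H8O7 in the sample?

Total n(LiOH) added = 0.4729 x 0.03093 = 0.01463 mol.
n(HBr) used = 0.1930 x 0.02085 = 0.004024 mol, which equals the excess n(LiOH).
So n(LiOH) consumed by the sample = 0.01463 - 0.004024 = 0.01060 mol.
n(C6H8O7) = 0.01060 / 3 = 0.003534 mol.
mass C6H8O7 = 0.003534 x 192.12 = 0.6790 g, so %C6H8O7 = 0.6790/1.0274 x 100 = 66.1%.

66.1%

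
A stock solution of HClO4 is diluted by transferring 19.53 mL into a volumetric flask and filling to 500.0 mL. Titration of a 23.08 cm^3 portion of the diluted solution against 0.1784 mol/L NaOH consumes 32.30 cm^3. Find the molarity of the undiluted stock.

n(NaOH) = 0.1784 x 0.03230 = 0.005762 mol.
n(HClO4) in the aliquot = 0.005762 mol.
[diluted HClO4] = 0.005762 / 0.02308 = 0.2497 M.
Dilution factor = 500.0/19.53 = 25.60, so [stock] = 0.2497 x 25.60 = 6.39 M.

6.39 M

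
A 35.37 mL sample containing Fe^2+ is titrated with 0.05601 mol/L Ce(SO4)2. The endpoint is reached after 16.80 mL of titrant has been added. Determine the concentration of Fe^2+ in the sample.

0.0266 M

n(Ce(SO4)2) = 0.05601 x 0.01680 = 0.0009410 mol.
From the balanced equation, 1 mol Ce(SO4)2 reacts with 1 mol Fe^2+, so n(Fe^2+) = 0.0009410 x 1/1 = 0.0009410 mol.
[Fe^2+] = 0.0009410 / 0.03537 L = 0.0266 M.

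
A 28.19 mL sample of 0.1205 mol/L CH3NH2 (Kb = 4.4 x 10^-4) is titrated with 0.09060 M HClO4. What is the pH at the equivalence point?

n(CH3NH2) = 0.1205 x 0.02819 = 0.003397 mol; V(HClO4) at equivalence = 0.003397/0.09060 = 0.03749 L.
At equivalence the base is fully converted to CH3NH3+; total volume = 0.06568 L, so [CH3NH3+] = 0.003397/0.06568 = 0.05172 M.
Ka(CH3NH3+) = Kw/Kb = 1.0e-14 / 4.4 x 10^-4 = 2.27e-11.
[H^+] = sqrt(Ka x [CH3NH3+]) = sqrt(2.27e-11 x 0.05172) = 1.08e-6 M.
pH = -log(1.08e-6) = 5.96.

5.96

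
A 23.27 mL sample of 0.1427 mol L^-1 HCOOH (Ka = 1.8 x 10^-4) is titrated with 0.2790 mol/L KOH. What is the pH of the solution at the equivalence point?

8.36

n(HCOOH) = 0.1427 x 0.02327 = 0.003321 mol; V(KOH) at equivalence = 0.003321/0.2790 = 0.01190 L.
At equivalence all the acid is converted to HCOO-; total volume = 0.02327 + 0.01190 = 0.03517 L, so [HCOO-] = 0.003321/0.03517 = 0.09441 M.
Kb = Kw/Ka = 1.0e-14 / 1.8 x 10^-4 = 5.56e-11.
[OH^-] = sqrt(Kb x [HCOO-]) = sqrt(5.56e-11 x 0.09441) = 2.29e-6 M.
pOH = 5.64, so pH = 14.00 - 5.64 = 8.36.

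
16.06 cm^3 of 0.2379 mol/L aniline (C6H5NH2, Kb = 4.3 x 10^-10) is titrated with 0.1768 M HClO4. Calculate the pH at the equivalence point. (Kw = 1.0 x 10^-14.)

2.81

n(C6H5NH2) = 0.2379 x 0.01606 = 0.003821 mol; V(HClO4) at equivalence = 0.003821/0.1768 = 0.02161 L.
At equivalence the base is fully converted to C6H5NH3+; total volume = 0.03767 L, so [C6H5NH3+] = 0.003821/0.03767 = 0.1014 M.
Ka(C6H5NH3+) = Kw/Kb = 1.0e-14 / 4.3 x 10^-10 = 2.33e-5.
[H^+] = sqrt(Ka x [C6H5NH3+]) = sqrt(2.33e-5 x 0.1014) = 0.00154 M.
pH = -log(0.00154) = 2.81.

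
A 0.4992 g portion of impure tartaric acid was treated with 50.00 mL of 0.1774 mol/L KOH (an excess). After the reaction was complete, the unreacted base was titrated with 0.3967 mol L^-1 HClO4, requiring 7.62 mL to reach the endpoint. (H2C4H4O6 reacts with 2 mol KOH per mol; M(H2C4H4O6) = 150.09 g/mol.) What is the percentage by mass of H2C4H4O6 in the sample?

87.9%

Total n(KOH) added = 0.1774 x 0.05000 = 0.008870 mol.
n(HClO4) used = 0.3967 x 0.007620 = 0.003023 mol, which equals the excess n(KOH).
So n(KOH) consumed by the sample = 0.008870 - 0.003023 = 0.005847 mol.
n(H2C4H4O6) = 0.005847 / 2 = 0.002924 mol.
mass H2C4H4O6 = 0.002924 x 150.09 = 0.4388 g, so %H2C4H4O6 = 0.4388/0.4992 x 100 = 87.9%.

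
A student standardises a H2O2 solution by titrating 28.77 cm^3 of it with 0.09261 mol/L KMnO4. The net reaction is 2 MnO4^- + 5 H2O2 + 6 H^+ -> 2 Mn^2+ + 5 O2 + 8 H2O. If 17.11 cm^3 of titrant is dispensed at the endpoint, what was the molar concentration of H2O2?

0.138 M

n(KMnO4) = 0.09261 x 0.01711 = 0.001585 mol.
From the balanced equation, 2 mol KMnO4 reacts with 5 mol H2O2, so n(H2O2) = 0.001585 x 5/2 = 0.003961 mol.
[H2O2] = 0.003961 / 0.02877 L = 0.138 M.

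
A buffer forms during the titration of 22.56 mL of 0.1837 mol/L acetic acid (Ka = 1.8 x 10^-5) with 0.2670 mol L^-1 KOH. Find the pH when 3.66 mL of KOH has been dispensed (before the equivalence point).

4.23

Initial n(CH3COOH) = 0.1837 x 0.02256 = 0.004144 mol.
n(KOH) added = 0.2670 x 0.003660 = 0.0009772 mol, converting that many moles of CH3COOH to CH3COO-.
Remaining n(CH3COOH) = 0.003167 mol; n(CH3COO-) = 0.0009772 mol.
By Henderson-Hasselbalch, pH = pKa + log([A^-]/[HA]) = 4.74 + log(0.0009772/0.003167) = 4.74 + (-0.51) = 4.23.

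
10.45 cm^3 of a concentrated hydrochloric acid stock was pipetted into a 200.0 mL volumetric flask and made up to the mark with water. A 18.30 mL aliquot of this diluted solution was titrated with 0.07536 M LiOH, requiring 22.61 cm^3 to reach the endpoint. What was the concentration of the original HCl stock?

n(LiOH) = 0.07536 x 0.02261 = 0.001704 mol.
n(HCl) in the aliquot = 0.001704 mol.
[diluted HCl] = 0.001704 / 0.01830 = 0.09311 M.
Dilution factor = 200.0/10.45 = 19.14, so [stock] = 0.09311 x 19.14 = 1.78 M.

1.78 M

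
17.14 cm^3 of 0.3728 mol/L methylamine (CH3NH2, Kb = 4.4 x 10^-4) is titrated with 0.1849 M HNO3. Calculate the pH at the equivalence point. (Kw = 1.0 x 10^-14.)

n(CH3NH2) = 0.3728 x 0.01714 = 0.006390 mol; V(HNO3) at equivalence = 0.006390/0.1849 = 0.03456 L.
At equivalence the base is fully converted to CH3NH3+; total volume = 0.05170 L, so [CH3NH3+] = 0.006390/0.05170 = 0.1236 M.
Ka(CH3NH3+) = Kw/Kb = 1.0e-14 / 4.4 x 10^-4 = 2.27e-11.
[H^+] = sqrt(Ka x [CH3NH3+]) = sqrt(2.27e-11 x 0.1236) = 1.68e-6 M.
pH = -log(1.68e-6) = 5.78.

5.78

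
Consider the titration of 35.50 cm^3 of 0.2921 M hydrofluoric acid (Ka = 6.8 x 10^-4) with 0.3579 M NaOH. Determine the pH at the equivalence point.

8.19

n(HF) = 0.2921 x 0.03550 = 0.01037 mol; V(NaOH) at equivalence = 0.01037/0.3579 = 0.02897 L.
At equivalence all the acid is converted to F-; total volume = 0.03550 + 0.02897 = 0.06447 L, so [F-] = 0.01037/0.06447 = 0.1608 M.
Kb = Kw/Ka = 1.0e-14 / 6.8 x 10^-4 = 1.47e-11.
[OH^-] = sqrt(Kb x [F-]) = sqrt(1.47e-11 x 0.1608) = 1.54e-6 M.
pOH = 5.81, so pH = 14.00 - 5.81 = 8.19.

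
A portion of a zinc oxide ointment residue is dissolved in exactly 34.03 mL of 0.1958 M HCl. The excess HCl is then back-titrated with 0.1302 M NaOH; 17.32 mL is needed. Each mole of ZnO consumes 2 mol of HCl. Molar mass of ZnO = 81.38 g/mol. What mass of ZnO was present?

Total n(HCl) added = 0.1958 x 0.03403 = 0.006663 mol.
n(NaOH) used = 0.1302 x 0.01732 = 0.002255 mol, which equals the excess n(HCl).
So n(HCl) consumed by the sample = 0.006663 - 0.002255 = 0.004408 mol.
n(ZnO) = 0.004408 / 2 = 0.002204 mol.
mass = 0.002204 mol x 81.38 g/mol = 0.179 g.

0.179 g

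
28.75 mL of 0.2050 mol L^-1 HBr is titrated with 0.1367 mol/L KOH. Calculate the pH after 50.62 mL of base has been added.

n(acid) = 0.2050 x 0.02875 = 0.005894 mol; n(KOH) added = 0.1367 x 0.05062 = 0.006920 mol.
Base is in excess by 0.006920 - 0.005894 = 0.001026 mol in a total volume of 0.07937 L.
[OH^-] = 0.001026/0.07937 = 0.01293 M, so pOH = 1.89 and pH = 14.00 - 1.89 = 12.11.

12.11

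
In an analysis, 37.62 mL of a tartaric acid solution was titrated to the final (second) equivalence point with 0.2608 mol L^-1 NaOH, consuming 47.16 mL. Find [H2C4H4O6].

n(NaOH) = 0.2608 x 0.04716 = 0.01230 mol.
At the final (second) equivalence point, 2 mol OH^- react per mol H2C4H4O6, so n(H2C4H4O6) = 0.01230 / 2 = 0.006150 mol.
[H2C4H4O6] = 0.006150 / 0.03762 L = 0.163 M.

0.163 M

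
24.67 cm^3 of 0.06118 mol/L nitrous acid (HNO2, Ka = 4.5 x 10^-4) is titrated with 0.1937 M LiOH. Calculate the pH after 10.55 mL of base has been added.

n(acid) = 0.06118 x 0.02467 = 0.001509 mol; n(LiOH) added = 0.1937 x 0.01055 = 0.002044 mol.
Base is in excess by 0.002044 - 0.001509 = 0.0005342 mol in a total volume of 0.03522 L.
[OH^-] = 0.0005342/0.03522 = 0.01517 M, so pOH = 1.82 and pH = 14.00 - 1.82 = 12.18.

12.18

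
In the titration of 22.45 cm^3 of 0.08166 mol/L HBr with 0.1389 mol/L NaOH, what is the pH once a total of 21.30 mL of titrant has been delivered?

12.41

n(acid) = 0.08166 x 0.02245 = 0.001833 mol; n(NaOH) added = 0.1389 x 0.02130 = 0.002959 mol.
Base is in excess by 0.002959 - 0.001833 = 0.001125 mol in a total volume of 0.04375 L.
[OH^-] = 0.001125/0.04375 = 0.02572 M, so pOH = 1.59 and pH = 14.00 - 1.59 = 12.41.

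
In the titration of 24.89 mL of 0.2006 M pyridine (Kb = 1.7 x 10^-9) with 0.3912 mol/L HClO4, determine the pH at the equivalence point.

n(C5H5N) = 0.2006 x 0.02489 = 0.004993 mol; V(HClO4) at equivalence = 0.004993/0.3912 = 0.01276 L.
At equivalence the base is fully converted to C5H5NH+; total volume = 0.03765 L, so [C5H5NH+] = 0.004993/0.03765 = 0.1326 M.
Ka(C5H5NH+) = Kw/Kb = 1.0e-14 / 1.7 x 10^-9 = 5.88e-6.
[H^+] = sqrt(Ka x [C5H5NH+]) = sqrt(5.88e-6 x 0.1326) = 0.000883 M.
pH = -log(0.000883) = 3.05.

3.05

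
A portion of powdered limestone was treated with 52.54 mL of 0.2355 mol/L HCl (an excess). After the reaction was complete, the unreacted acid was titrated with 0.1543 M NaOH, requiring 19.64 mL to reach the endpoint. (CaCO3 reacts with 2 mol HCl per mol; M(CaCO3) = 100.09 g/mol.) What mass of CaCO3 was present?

Total n(HCl) added = 0.2355 x 0.05254 = 0.01237 mol.
n(NaOH) used = 0.1543 x 0.01964 = 0.003030 mol, which equals the excess n(HCl).
So n(HCl) consumed by the sample = 0.01237 - 0.003030 = 0.009343 mol.
n(CaCO3) = 0.009343 / 2 = 0.004671 mol.
mass = 0.004671 mol x 100.09 g/mol = 0.468 g.

0.468 g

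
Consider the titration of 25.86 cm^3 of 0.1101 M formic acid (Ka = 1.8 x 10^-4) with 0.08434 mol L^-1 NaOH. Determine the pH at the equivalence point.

8.21

n(HCOOH) = 0.1101 x 0.02586 = 0.002847 mol; V(NaOH) at equivalence = 0.002847/0.08434 = 0.03376 L.
At equivalence all the acid is converted to HCOO-; total volume = 0.02586 + 0.03376 = 0.05962 L, so [HCOO-] = 0.002847/0.05962 = 0.04776 M.
Kb = Kw/Ka = 1.0e-14 / 1.8 x 10^-4 = 5.56e-11.
[OH^-] = sqrt(Kb x [HCOO-]) = sqrt(5.56e-11 x 0.04776) = 1.63e-6 M.
pOH = 5.79, so pH = 14.00 - 5.79 = 8.21.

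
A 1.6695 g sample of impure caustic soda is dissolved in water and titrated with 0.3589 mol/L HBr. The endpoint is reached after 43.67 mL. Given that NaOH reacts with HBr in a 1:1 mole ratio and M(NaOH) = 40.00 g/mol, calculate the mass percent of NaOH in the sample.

37.6%

n(HBr) = 0.3589 x 0.04367 = 0.01567 mol.
n(NaOH) = 0.01567 / 1 = 0.01567 mol.
mass of NaOH = 0.01567 x 40.00 = 0.6269 g.
% purity = 0.6269 / 1.6695 x 100 = 37.6%.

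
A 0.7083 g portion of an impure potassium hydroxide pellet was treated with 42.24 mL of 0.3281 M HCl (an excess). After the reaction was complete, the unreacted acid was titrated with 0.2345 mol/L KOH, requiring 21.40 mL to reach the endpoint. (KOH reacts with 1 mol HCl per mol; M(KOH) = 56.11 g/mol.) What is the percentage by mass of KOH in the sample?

70.0%

Total n(HCl) added = 0.3281 x 0.04224 = 0.01386 mol.
n(KOH) used = 0.2345 x 0.02140 = 0.005018 mol, which equals the excess n(HCl).
So n(HCl) consumed by the sample = 0.01386 - 0.005018 = 0.008841 mol.
n(KOH) = 0.008841 / 1 = 0.008841 mol.
mass KOH = 0.008841 x 56.11 = 0.4960 g, so %KOH = 0.4960/0.7083 x 100 = 70.0%.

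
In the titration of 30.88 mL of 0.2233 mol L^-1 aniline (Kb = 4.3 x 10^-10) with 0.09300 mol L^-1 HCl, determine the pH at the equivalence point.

n(C6H5NH2) = 0.2233 x 0.03088 = 0.006896 mol; V(HCl) at equivalence = 0.006896/0.09300 = 0.07415 L.
At equivalence the base is fully converted to C6H5NH3+; total volume = 0.1050 L, so [C6H5NH3+] = 0.006896/0.1050 = 0.06566 M.
Ka(C6H5NH3+) = Kw/Kb = 1.0e-14 / 4.3 x 10^-10 = 2.33e-5.
[H^+] = sqrt(Ka x [C6H5NH3+]) = sqrt(2.33e-5 x 0.06566) = 0.00124 M.
pH = -log(0.00124) = 2.91.

2.91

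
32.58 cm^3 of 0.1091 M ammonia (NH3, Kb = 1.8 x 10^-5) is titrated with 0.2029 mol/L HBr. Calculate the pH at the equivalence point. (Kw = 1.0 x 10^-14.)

5.20

n(NH3) = 0.1091 x 0.03258 = 0.003554 mol; V(HBr) at equivalence = 0.003554/0.2029 = 0.01752 L.
At equivalence the base is fully converted to NH4+; total volume = 0.05010 L, so [NH4+] = 0.003554/0.05010 = 0.07095 M.
Ka(NH4+) = Kw/Kb = 1.0e-14 / 1.8 x 10^-5 = 5.56e-10.
[H^+] = sqrt(Ka x [NH4+]) = sqrt(5.56e-10 x 0.07095) = 6.28e-6 M.
pH = -log(6.28e-6) = 5.20.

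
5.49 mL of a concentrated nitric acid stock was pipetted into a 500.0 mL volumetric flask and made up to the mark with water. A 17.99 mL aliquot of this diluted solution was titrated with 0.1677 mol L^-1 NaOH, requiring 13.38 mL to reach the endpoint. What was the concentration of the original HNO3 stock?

n(NaOH) = 0.1677 x 0.01338 = 0.002244 mol.
n(HNO3) in the aliquot = 0.002244 mol.
[diluted HNO3] = 0.002244 / 0.01799 = 0.1247 M.
Dilution factor = 500.0/5.490 = 91.07, so [stock] = 0.1247 x 91.07 = 11.4 M.

11.4 M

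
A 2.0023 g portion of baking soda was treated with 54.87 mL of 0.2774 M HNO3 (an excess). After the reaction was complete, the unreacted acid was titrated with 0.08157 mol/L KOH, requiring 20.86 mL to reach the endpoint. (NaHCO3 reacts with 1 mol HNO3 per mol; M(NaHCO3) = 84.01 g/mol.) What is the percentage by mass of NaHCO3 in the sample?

56.7%

Total n(HNO3) added = 0.2774 x 0.05487 = 0.01522 mol.
n(KOH) used = 0.08157 x 0.02086 = 0.001702 mol, which equals the excess n(HNO3).
So n(HNO3) consumed by the sample = 0.01522 - 0.001702 = 0.01352 mol.
n(NaHCO3) = 0.01352 / 1 = 0.01352 mol.
mass NaHCO3 = 0.01352 x 84.01 = 1.136 g, so %NaHCO3 = 1.136/2.0023 x 100 = 56.7%.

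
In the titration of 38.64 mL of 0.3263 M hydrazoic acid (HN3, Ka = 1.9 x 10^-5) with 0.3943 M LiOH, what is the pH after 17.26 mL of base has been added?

Initial n(HN3) = 0.3263 x 0.03864 = 0.01261 mol.
n(LiOH) added = 0.3943 x 0.01726 = 0.006806 mol, converting that many moles of HN3 to N3-.
Remaining n(HN3) = 0.005803 mol; n(N3-) = 0.006806 mol.
By Henderson-Hasselbalch, pH = pKa + log([A^-]/[HA]) = 4.72 + log(0.006806/0.005803) = 4.72 + (+0.07) = 4.79.

4.79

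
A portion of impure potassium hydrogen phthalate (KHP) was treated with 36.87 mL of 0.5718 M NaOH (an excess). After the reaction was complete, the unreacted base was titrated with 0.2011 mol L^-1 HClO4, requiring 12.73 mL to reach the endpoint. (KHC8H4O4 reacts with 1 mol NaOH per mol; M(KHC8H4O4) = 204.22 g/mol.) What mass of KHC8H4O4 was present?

3.78 g

Total n(NaOH) added = 0.5718 x 0.03687 = 0.02108 mol.
n(HClO4) used = 0.2011 x 0.01273 = 0.002560 mol, which equals the excess n(NaOH).
So n(NaOH) consumed by the sample = 0.02108 - 0.002560 = 0.01852 mol.
n(KHC8H4O4) = 0.01852 / 1 = 0.01852 mol.
mass = 0.01852 mol x 204.22 g/mol = 3.78 g.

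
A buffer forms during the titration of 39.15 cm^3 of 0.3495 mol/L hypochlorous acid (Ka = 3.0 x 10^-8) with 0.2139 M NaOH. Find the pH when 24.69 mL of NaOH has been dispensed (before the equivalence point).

Initial n(HClO) = 0.3495 x 0.03915 = 0.01368 mol.
n(NaOH) added = 0.2139 x 0.02469 = 0.005281 mol, converting that many moles of HClO to ClO-.
Remaining n(HClO) = 0.008402 mol; n(ClO-) = 0.005281 mol.
By Henderson-Hasselbalch, pH = pKa + log([A^-]/[HA]) = 7.52 + log(0.005281/0.008402) = 7.52 + (-0.20) = 7.32.

7.32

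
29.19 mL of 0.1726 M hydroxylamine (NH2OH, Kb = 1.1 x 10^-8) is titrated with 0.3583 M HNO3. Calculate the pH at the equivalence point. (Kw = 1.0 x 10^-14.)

n(NH2OH) = 0.1726 x 0.02919 = 0.005038 mol; V(HNO3) at equivalence = 0.005038/0.3583 = 0.01406 L.
At equivalence the base is fully converted to NH3OH+; total volume = 0.04325 L, so [NH3OH+] = 0.005038/0.04325 = 0.1165 M.
Ka(NH3OH+) = Kw/Kb = 1.0e-14 / 1.1 x 10^-8 = 9.09e-7.
[H^+] = sqrt(Ka x [NH3OH+]) = sqrt(9.09e-7 x 0.1165) = 0.000325 M.
pH = -log(0.000325) = 3.49.

3.49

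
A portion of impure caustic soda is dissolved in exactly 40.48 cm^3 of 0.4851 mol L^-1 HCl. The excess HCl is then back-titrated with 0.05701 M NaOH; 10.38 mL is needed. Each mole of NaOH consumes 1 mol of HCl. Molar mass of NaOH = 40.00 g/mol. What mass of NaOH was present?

Total n(HCl) added = 0.4851 x 0.04048 = 0.01964 mol.
n(NaOH) used = 0.05701 x 0.01038 = 0.0005918 mol, which equals the excess n(HCl).
So n(HCl) consumed by the sample = 0.01964 - 0.0005918 = 0.01905 mol.
n(NaOH) = 0.01905 / 1 = 0.01905 mol.
mass = 0.01905 mol x 40.00 g/mol = 0.762 g.

0.762 g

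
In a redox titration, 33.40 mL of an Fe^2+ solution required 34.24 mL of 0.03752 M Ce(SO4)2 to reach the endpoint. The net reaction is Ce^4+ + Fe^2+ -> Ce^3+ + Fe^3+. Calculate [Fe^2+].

0.0385 M

n(Ce(SO4)2) = 0.03752 x 0.03424 = 0.001285 mol.
From the balanced equation, 1 mol Ce(SO4)2 reacts with 1 mol Fe^2+, so n(Fe^2+) = 0.001285 x 1/1 = 0.001285 mol.
[Fe^2+] = 0.001285 / 0.03340 L = 0.0385 M.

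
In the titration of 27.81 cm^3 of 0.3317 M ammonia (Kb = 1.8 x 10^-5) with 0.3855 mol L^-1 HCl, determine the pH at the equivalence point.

5.00

n(NH3) = 0.3317 x 0.02781 = 0.009225 mol; V(HCl) at equivalence = 0.009225/0.3855 = 0.02393 L.
At equivalence the base is fully converted to NH4+; total volume = 0.05174 L, so [NH4+] = 0.009225/0.05174 = 0.1783 M.
Ka(NH4+) = Kw/Kb = 1.0e-14 / 1.8 x 10^-5 = 5.56e-10.
[H^+] = sqrt(Ka x [NH4+]) = sqrt(5.56e-10 x 0.1783) = 9.95e-6 M.
pH = -log(9.95e-6) = 5.00.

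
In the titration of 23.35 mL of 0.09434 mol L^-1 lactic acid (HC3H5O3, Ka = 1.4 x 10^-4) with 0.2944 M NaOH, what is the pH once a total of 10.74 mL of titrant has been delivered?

n(acid) = 0.09434 x 0.02335 = 0.002203 mol; n(NaOH) added = 0.2944 x 0.01074 = 0.003162 mol.
Base is in excess by 0.003162 - 0.002203 = 0.0009590 mol in a total volume of 0.03409 L.
[OH^-] = 0.0009590/0.03409 = 0.02813 M, so pOH = 1.55 and pH = 14.00 - 1.55 = 12.45.

12.45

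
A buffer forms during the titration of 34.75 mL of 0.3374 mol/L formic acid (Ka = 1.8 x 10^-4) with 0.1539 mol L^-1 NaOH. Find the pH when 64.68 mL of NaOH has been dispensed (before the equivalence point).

Initial n(HCOOH) = 0.3374 x 0.03475 = 0.01172 mol.
n(NaOH) added = 0.1539 x 0.06468 = 0.009954 mol, converting that many moles of HCOOH to HCOO-.
Remaining n(HCOOH) = 0.001770 mol; n(HCOO-) = 0.009954 mol.
By Henderson-Hasselbalch, pH = pKa + log([A^-]/[HA]) = 3.74 + log(0.009954/0.001770) = 3.74 + (+0.75) = 4.49.

4.49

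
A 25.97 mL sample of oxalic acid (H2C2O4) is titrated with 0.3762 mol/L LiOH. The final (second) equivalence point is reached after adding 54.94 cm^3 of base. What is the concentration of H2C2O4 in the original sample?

0.398 M

n(LiOH) = 0.3762 x 0.05494 = 0.02067 mol.
At the final (second) equivalence point, 2 mol OH^- react per mol H2C2O4, so n(H2C2O4) = 0.02067 / 2 = 0.01033 mol.
[H2C2O4] = 0.01033 / 0.02597 L = 0.398 M.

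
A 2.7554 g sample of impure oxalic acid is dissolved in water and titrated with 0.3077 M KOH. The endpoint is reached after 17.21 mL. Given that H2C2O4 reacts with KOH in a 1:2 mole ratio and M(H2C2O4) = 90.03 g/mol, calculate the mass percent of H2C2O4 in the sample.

8.65%

n(KOH) = 0.3077 x 0.01721 = 0.005296 mol.
n(H2C2O4) = 0.005296 / 2 = 0.002648 mol.
mass of H2C2O4 = 0.002648 x 90.03 = 0.2384 g.
% purity = 0.2384 / 2.7554 x 100 = 8.65%.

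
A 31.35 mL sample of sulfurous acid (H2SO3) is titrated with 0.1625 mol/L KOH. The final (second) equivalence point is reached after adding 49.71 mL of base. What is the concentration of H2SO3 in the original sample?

0.129 M

n(KOH) = 0.1625 x 0.04971 = 0.008078 mol.
At the final (second) equivalence point, 2 mol OH^- react per mol H2SO3, so n(H2SO3) = 0.008078 / 2 = 0.004039 mol.
[H2SO3] = 0.004039 / 0.03135 L = 0.129 M.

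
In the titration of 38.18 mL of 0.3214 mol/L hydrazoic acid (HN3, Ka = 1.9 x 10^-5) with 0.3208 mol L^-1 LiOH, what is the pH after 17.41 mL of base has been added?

Initial n(HN3) = 0.3214 x 0.03818 = 0.01227 mol.
n(LiOH) added = 0.3208 x 0.01741 = 0.005585 mol, converting that many moles of HN3 to N3-.
Remaining n(HN3) = 0.006686 mol; n(N3-) = 0.005585 mol.
By Henderson-Hasselbalch, pH = pKa + log([A^-]/[HA]) = 4.72 + log(0.005585/0.006686) = 4.72 + (-0.08) = 4.64.

4.64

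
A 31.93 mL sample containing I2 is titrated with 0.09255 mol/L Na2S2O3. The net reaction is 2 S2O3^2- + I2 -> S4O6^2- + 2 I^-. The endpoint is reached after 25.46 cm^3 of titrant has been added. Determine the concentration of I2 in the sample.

0.0369 M

n(Na2S2O3) = 0.09255 x 0.02546 = 0.002356 mol.
From the balanced equation, 2 mol Na2S2O3 reacts with 1 mol I2, so n(I2) = 0.002356 x 1/2 = 0.001178 mol.
[I2] = 0.001178 / 0.03193 L = 0.0369 M.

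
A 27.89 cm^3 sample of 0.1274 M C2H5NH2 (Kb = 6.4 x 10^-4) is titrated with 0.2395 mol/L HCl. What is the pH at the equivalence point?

n(C2H5NH2) = 0.1274 x 0.02789 = 0.003553 mol; V(HCl) at equivalence = 0.003553/0.2395 = 0.01484 L.
At equivalence the base is fully converted to C2H5NH3+; total volume = 0.04273 L, so [C2H5NH3+] = 0.003553/0.04273 = 0.08316 M.
Ka(C2H5NH3+) = Kw/Kb = 1.0e-14 / 6.4 x 10^-4 = 1.56e-11.
[H^+] = sqrt(Ka x [C2H5NH3+]) = sqrt(1.56e-11 x 0.08316) = 1.14e-6 M.
pH = -log(1.14e-6) = 5.94.

5.94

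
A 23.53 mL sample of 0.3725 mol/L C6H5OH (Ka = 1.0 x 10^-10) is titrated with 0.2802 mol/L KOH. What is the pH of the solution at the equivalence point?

11.60

n(C6H5OH) = 0.3725 x 0.02353 = 0.008765 mol; V(KOH) at equivalence = 0.008765/0.2802 = 0.03128 L.
At equivalence all the acid is converted to C6H5O-; total volume = 0.02353 + 0.03128 = 0.05481 L, so [C6H5O-] = 0.008765/0.05481 = 0.1599 M.
Kb = Kw/Ka = 1.0e-14 / 1.0 x 10^-10 = 0.000100.
[OH^-] = sqrt(Kb x [C6H5O-]) = sqrt(0.000100 x 0.1599) = 0.00400 M.
pOH = 2.40, so pH = 14.00 - 2.40 = 11.60.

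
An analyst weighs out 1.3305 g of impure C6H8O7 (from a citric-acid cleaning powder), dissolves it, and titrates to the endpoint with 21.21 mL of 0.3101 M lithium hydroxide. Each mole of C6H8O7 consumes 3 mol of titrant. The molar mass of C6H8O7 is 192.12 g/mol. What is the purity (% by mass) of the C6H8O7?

31.7%

n(LiOH) = 0.3101 x 0.02121 = 0.006577 mol.
n(C6H8O7) = 0.006577 / 3 = 0.002192 mol.
mass of C6H8O7 = 0.002192 x 192.12 = 0.4212 g.
% purity = 0.4212 / 1.3305 x 100 = 31.7%.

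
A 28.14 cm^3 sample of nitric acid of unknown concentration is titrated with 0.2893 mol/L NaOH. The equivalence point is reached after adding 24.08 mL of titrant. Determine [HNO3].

n(NaOH) delivered = 0.2893 x 0.02408 = 0.006966 mol.
For a 1:1 reaction, n(HNO3) = 0.006966 mol.
[HNO3] = 0.006966 mol / 0.02814 L = 0.248 M.

0.248 M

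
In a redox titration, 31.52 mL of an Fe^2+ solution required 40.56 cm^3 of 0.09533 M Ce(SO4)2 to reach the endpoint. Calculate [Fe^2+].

0.123 M

n(Ce(SO4)2) = 0.09533 x 0.04056 = 0.003867 mol.
From the balanced equation, 1 mol Ce(SO4)2 reacts with 1 mol Fe^2+, so n(Fe^2+) = 0.003867 x 1/1 = 0.003867 mol.
[Fe^2+] = 0.003867 / 0.03152 L = 0.123 M.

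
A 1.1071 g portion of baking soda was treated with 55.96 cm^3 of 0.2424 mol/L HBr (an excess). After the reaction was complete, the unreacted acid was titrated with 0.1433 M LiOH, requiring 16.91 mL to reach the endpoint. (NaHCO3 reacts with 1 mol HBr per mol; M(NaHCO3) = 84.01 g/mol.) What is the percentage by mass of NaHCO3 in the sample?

84.5%

Total n(HBr) added = 0.2424 x 0.05596 = 0.01356 mol.
n(LiOH) used = 0.1433 x 0.01691 = 0.002423 mol, which equals the excess n(HBr).
So n(HBr) consumed by the sample = 0.01356 - 0.002423 = 0.01114 mol.
n(NaHCO3) = 0.01114 / 1 = 0.01114 mol.
mass NaHCO3 = 0.01114 x 84.01 = 0.9360 g, so %NaHCO3 = 0.9360/1.1071 x 100 = 84.5%.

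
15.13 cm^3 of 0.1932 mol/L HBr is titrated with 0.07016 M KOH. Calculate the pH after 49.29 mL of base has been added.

n(acid) = 0.1932 x 0.01513 = 0.002923 mol; n(KOH) added = 0.07016 x 0.04929 = 0.003458 mol.
Base is in excess by 0.003458 - 0.002923 = 0.0005351 mol in a total volume of 0.06442 L.
[OH^-] = 0.0005351/0.06442 = 0.008306 M, so pOH = 2.08 and pH = 14.00 - 2.08 = 11.92.

11.92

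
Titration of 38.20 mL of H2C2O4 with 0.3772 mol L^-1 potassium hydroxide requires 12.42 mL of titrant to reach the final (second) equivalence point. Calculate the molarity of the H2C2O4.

n(KOH) = 0.3772 x 0.01242 = 0.004685 mol.
At the final (second) equivalence point, 2 mol OH^- react per mol H2C2O4, so n(H2C2O4) = 0.004685 / 2 = 0.002342 mol.
[H2C2O4] = 0.002342 / 0.03820 L = 0.0613 M.

0.0613 M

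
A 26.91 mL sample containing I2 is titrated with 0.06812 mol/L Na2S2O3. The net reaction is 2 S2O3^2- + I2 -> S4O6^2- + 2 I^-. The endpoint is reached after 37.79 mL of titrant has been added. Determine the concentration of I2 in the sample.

n(Na2S2O3) = 0.06812 x 0.03779 = 0.002574 mol.
From the balanced equation, 2 mol Na2S2O3 reacts with 1 mol I2, so n(I2) = 0.002574 x 1/2 = 0.001287 mol.
[I2] = 0.001287 / 0.02691 L = 0.0478 M.

0.0478 M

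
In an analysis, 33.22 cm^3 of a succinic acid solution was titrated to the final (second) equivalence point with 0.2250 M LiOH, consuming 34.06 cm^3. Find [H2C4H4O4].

n(LiOH) = 0.2250 x 0.03406 = 0.007664 mol.
At the final (second) equivalence point, 2 mol OH^- react per mol H2C4H4O4, so n(H2C4H4O4) = 0.007664 / 2 = 0.003832 mol.
[H2C4H4O4] = 0.003832 / 0.03322 L = 0.115 M.

0.115 M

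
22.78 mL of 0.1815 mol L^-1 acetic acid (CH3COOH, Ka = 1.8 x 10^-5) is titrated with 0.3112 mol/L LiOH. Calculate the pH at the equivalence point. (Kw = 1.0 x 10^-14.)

n(CH3COOH) = 0.1815 x 0.02278 = 0.004135 mol; V(LiOH) at equivalence = 0.004135/0.3112 = 0.01329 L.
At equivalence all the acid is converted to CH3COO-; total volume = 0.02278 + 0.01329 = 0.03607 L, so [CH3COO-] = 0.004135/0.03607 = 0.1146 M.
Kb = Kw/Ka = 1.0e-14 / 1.8 x 10^-5 = 5.56e-10.
[OH^-] = sqrt(Kb x [CH3COO-]) = sqrt(5.56e-10 x 0.1146) = 7.98e-6 M.
pOH = 5.10, so pH = 14.00 - 5.10 = 8.90.

8.90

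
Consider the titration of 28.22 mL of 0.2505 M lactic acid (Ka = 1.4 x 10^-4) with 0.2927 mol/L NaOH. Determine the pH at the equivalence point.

8.49

n(HC3H5O3) = 0.2505 x 0.02822 = 0.007069 mol; V(NaOH) at equivalence = 0.007069/0.2927 = 0.02415 L.
At equivalence all the acid is converted to C3H5O3-; total volume = 0.02822 + 0.02415 = 0.05237 L, so [C3H5O3-] = 0.007069/0.05237 = 0.1350 M.
Kb = Kw/Ka = 1.0e-14 / 1.4 x 10^-4 = 7.14e-11.
[OH^-] = sqrt(Kb x [C3H5O3-]) = sqrt(7.14e-11 x 0.1350) = 3.11e-6 M.
pOH = 5.51, so pH = 14.00 - 5.51 = 8.49.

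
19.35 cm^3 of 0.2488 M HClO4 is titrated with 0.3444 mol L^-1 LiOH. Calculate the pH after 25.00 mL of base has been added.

12.93

n(acid) = 0.2488 x 0.01935 = 0.004814 mol; n(LiOH) added = 0.3444 x 0.02500 = 0.008610 mol.
Base is in excess by 0.008610 - 0.004814 = 0.003796 mol in a total volume of 0.04435 L.
[OH^-] = 0.003796/0.04435 = 0.08559 M, so pOH = 1.07 and pH = 14.00 - 1.07 = 12.93.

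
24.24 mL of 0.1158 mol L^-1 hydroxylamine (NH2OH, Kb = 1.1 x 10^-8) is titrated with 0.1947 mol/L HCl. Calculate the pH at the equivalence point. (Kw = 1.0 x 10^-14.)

n(NH2OH) = 0.1158 x 0.02424 = 0.002807 mol; V(HCl) at equivalence = 0.002807/0.1947 = 0.01442 L.
At equivalence the base is fully converted to NH3OH+; total volume = 0.03866 L, so [NH3OH+] = 0.002807/0.03866 = 0.07261 M.
Ka(NH3OH+) = Kw/Kb = 1.0e-14 / 1.1 x 10^-8 = 9.09e-7.
[H^+] = sqrt(Ka x [NH3OH+]) = sqrt(9.09e-7 x 0.07261) = 0.000257 M.
pH = -log(0.000257) = 3.59.

3.59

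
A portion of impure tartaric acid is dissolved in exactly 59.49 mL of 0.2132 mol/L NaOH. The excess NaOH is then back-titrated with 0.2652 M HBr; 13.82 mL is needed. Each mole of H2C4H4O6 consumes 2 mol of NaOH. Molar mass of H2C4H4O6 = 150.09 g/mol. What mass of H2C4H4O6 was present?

0.677 g

Total n(NaOH) added = 0.2132 x 0.05949 = 0.01268 mol.
n(HBr) used = 0.2652 x 0.01382 = 0.003665 mol, which equals the excess n(NaOH).
So n(NaOH) consumed by the sample = 0.01268 - 0.003665 = 0.009018 mol.
n(H2C4H4O6) = 0.009018 / 2 = 0.004509 mol.
mass = 0.004509 mol x 150.09 g/mol = 0.677 g.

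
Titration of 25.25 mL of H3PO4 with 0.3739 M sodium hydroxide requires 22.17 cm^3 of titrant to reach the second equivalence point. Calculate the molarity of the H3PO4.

n(NaOH) = 0.3739 x 0.02217 = 0.008289 mol.
At the second equivalence point, 2 mol OH^- react per mol H3PO4, so n(H3PO4) = 0.008289 / 2 = 0.004145 mol.
[H3PO4] = 0.004145 / 0.02525 L = 0.164 M.

0.164 M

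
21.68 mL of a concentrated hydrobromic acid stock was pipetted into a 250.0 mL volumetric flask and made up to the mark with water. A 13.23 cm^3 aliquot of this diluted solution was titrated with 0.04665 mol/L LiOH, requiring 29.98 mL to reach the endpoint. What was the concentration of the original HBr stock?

1.22 M

n(LiOH) = 0.04665 x 0.02998 = 0.001399 mol.
n(HBr) in the aliquot = 0.001399 mol.
[diluted HBr] = 0.001399 / 0.01323 = 0.1057 M.
Dilution factor = 250.0/21.68 = 11.53, so [stock] = 0.1057 x 11.53 = 1.22 M.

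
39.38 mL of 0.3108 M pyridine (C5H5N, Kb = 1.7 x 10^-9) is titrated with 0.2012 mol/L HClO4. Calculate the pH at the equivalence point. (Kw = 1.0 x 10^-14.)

3.07

n(C5H5N) = 0.3108 x 0.03938 = 0.01224 mol; V(HClO4) at equivalence = 0.01224/0.2012 = 0.06083 L.
At equivalence the base is fully converted to C5H5NH+; total volume = 0.1002 L, so [C5H5NH+] = 0.01224/0.1002 = 0.1221 M.
Ka(C5H5NH+) = Kw/Kb = 1.0e-14 / 1.7 x 10^-9 = 5.88e-6.
[H^+] = sqrt(Ka x [C5H5NH+]) = sqrt(5.88e-6 x 0.1221) = 0.000848 M.
pH = -log(0.000848) = 3.07.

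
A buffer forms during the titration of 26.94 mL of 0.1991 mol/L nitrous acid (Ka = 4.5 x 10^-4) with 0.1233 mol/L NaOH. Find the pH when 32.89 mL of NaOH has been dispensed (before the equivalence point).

3.84

Initial n(HNO2) = 0.1991 x 0.02694 = 0.005364 mol.
n(NaOH) added = 0.1233 x 0.03289 = 0.004055 mol, converting that many moles of HNO2 to NO2-.
Remaining n(HNO2) = 0.001308 mol; n(NO2-) = 0.004055 mol.
By Henderson-Hasselbalch, pH = pKa + log([A^-]/[HA]) = 3.35 + log(0.004055/0.001308) = 3.35 + (+0.49) = 3.84.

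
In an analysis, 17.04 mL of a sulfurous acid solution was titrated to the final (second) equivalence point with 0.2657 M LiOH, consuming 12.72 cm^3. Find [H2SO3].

0.0992 M

n(LiOH) = 0.2657 x 0.01272 = 0.003380 mol.
At the final (second) equivalence point, 2 mol OH^- react per mol H2SO3, so n(H2SO3) = 0.003380 / 2 = 0.001690 mol.
[H2SO3] = 0.001690 / 0.01704 L = 0.0992 M.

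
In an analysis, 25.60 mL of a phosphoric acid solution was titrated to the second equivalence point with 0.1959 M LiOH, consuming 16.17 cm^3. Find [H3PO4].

0.0619 M

n(LiOH) = 0.1959 x 0.01617 = 0.003168 mol.
At the second equivalence point, 2 mol OH^- react per mol H3PO4, so n(H3PO4) = 0.003168 / 2 = 0.001584 mol.
[H3PO4] = 0.001584 / 0.02560 L = 0.0619 M.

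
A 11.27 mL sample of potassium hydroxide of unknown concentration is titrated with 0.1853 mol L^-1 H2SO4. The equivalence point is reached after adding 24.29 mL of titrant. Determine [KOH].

0.799 M

n(H2SO4) delivered = 0.1853 x 0.02429 = 0.004501 mol.
The reaction is 2 KOH + 1 H2SO4, so n(KOH) = 0.004501 x 2/1 = 0.009002 mol.
[KOH] = 0.009002 mol / 0.01127 L = 0.799 M.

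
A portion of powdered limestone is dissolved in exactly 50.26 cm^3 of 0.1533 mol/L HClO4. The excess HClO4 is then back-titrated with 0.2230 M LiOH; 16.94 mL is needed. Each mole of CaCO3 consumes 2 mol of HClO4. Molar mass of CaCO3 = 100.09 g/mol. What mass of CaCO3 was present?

0.197 g

Total n(HClO4) added = 0.1533 x 0.05026 = 0.007705 mol.
n(LiOH) used = 0.2230 x 0.01694 = 0.003778 mol, which equals the excess n(HClO4).
So n(HClO4) consumed by the sample = 0.007705 - 0.003778 = 0.003927 mol.
n(CaCO3) = 0.003927 / 2 = 0.001964 mol.
mass = 0.001964 mol x 100.09 g/mol = 0.197 g.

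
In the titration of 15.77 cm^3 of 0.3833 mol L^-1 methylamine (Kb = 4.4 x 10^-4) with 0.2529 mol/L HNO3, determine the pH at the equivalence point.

n(CH3NH2) = 0.3833 x 0.01577 = 0.006045 mol; V(HNO3) at equivalence = 0.006045/0.2529 = 0.02390 L.
At equivalence the base is fully converted to CH3NH3+; total volume = 0.03967 L, so [CH3NH3+] = 0.006045/0.03967 = 0.1524 M.
Ka(CH3NH3+) = Kw/Kb = 1.0e-14 / 4.4 x 10^-4 = 2.27e-11.
[H^+] = sqrt(Ka x [CH3NH3+]) = sqrt(2.27e-11 x 0.1524) = 1.86e-6 M.
pH = -log(1.86e-6) = 5.73.

5.73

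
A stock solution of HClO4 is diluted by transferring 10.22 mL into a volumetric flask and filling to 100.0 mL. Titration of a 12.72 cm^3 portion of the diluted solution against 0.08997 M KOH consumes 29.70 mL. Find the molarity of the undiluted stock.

n(KOH) = 0.08997 x 0.02970 = 0.002672 mol.
n(HClO4) in the aliquot = 0.002672 mol.
[diluted HClO4] = 0.002672 / 0.01272 = 0.2101 M.
Dilution factor = 100.0/10.22 = 9.785, so [stock] = 0.2101 x 9.785 = 2.06 M.

2.06 M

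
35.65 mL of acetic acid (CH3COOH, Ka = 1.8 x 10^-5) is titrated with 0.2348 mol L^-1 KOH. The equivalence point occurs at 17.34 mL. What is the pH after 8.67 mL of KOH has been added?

8.67 mL is exactly half the equivalence volume (17.34/2), i.e. the half-equivalence point.
There, n(HA) = n(A^-), so pH = pKa = -log(1.8 x 10^-5) = 4.74.

4.74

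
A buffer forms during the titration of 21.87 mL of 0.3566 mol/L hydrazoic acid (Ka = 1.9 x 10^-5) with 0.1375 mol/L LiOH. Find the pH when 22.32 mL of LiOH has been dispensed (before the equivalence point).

Initial n(HN3) = 0.3566 x 0.02187 = 0.007799 mol.
n(LiOH) added = 0.1375 x 0.02232 = 0.003069 mol, converting that many moles of HN3 to N3-.
Remaining n(HN3) = 0.004730 mol; n(N3-) = 0.003069 mol.
By Henderson-Hasselbalch, pH = pKa + log([A^-]/[HA]) = 4.72 + log(0.003069/0.004730) = 4.72 + (-0.19) = 4.53.

4.53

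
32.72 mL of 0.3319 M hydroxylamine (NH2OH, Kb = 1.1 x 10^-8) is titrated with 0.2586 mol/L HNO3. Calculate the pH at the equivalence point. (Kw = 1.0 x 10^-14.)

3.44

n(NH2OH) = 0.3319 x 0.03272 = 0.01086 mol; V(HNO3) at equivalence = 0.01086/0.2586 = 0.04199 L.
At equivalence the base is fully converted to NH3OH+; total volume = 0.07471 L, so [NH3OH+] = 0.01086/0.07471 = 0.1454 M.
Ka(NH3OH+) = Kw/Kb = 1.0e-14 / 1.1 x 10^-8 = 9.09e-7.
[H^+] = sqrt(Ka x [NH3OH+]) = sqrt(9.09e-7 x 0.1454) = 0.000364 M.
pH = -log(0.000364) = 3.44.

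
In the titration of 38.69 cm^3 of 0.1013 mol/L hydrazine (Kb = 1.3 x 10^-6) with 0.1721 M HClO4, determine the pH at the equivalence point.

4.65

n(N2H4) = 0.1013 x 0.03869 = 0.003919 mol; V(HClO4) at equivalence = 0.003919/0.1721 = 0.02277 L.
At equivalence the base is fully converted to N2H5+; total volume = 0.06146 L, so [N2H5+] = 0.003919/0.06146 = 0.06377 M.
Ka(N2H5+) = Kw/Kb = 1.0e-14 / 1.3 x 10^-6 = 7.69e-9.
[H^+] = sqrt(Ka x [N2H5+]) = sqrt(7.69e-9 x 0.06377) = 2.21e-5 M.
pH = -log(2.21e-5) = 4.65.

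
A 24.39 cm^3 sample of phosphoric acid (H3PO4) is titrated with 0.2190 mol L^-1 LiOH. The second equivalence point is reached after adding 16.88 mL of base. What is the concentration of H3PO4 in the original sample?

n(LiOH) = 0.2190 x 0.01688 = 0.003697 mol.
At the second equivalence point, 2 mol OH^- react per mol H3PO4, so n(H3PO4) = 0.003697 / 2 = 0.001848 mol.
[H3PO4] = 0.001848 / 0.02439 L = 0.0758 M.

0.0758 M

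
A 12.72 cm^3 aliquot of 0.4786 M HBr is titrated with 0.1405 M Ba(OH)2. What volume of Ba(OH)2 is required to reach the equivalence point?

21.7 mL

n(HBr) = 0.4786 mol/L x 0.01272 L = 0.006088 mol.
The neutralisation is 2 HBr : 1 Ba(OH)2, so n(Ba(OH)2) = 0.006088 x 1/2 = 0.003044 mol.
V(Ba(OH)2) = 0.003044 / 0.1405 = 0.02166 L = 21.7 mL.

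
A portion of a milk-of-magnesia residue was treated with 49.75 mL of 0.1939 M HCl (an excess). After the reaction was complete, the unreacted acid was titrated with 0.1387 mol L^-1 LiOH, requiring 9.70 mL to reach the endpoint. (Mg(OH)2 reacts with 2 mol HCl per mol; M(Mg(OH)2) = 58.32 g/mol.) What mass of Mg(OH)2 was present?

Total n(HCl) added = 0.1939 x 0.04975 = 0.009647 mol.
n(LiOH) used = 0.1387 x 0.009700 = 0.001345 mol, which equals the excess n(HCl).
So n(HCl) consumed by the sample = 0.009647 - 0.001345 = 0.008301 mol.
n(Mg(OH)2) = 0.008301 / 2 = 0.004151 mol.
mass = 0.004151 mol x 58.32 g/mol = 0.242 g.

0.242 g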